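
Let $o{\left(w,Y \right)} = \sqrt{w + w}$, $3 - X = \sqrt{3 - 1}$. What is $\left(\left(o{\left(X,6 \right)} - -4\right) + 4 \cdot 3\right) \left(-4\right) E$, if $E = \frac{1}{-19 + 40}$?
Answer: $- \frac{64}{21} - \frac{4 \sqrt{6 - 2 \sqrt{2}}}{21} \approx -3.3868$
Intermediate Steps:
$X = 3 - \sqrt{2}$ ($X = 3 - \sqrt{3 - 1} = 3 - \sqrt{2} \approx 1.5858$)
$o{\left(w,Y \right)} = \sqrt{2} \sqrt{w}$ ($o{\left(w,Y \right)} = \sqrt{2 w} = \sqrt{2} \sqrt{w}$)
$E = \frac{1}{21} \approx 0.047619$
$\left(\left(o{\left(X,6 \right)} - -4\right) + 4 \cdot 3\right) \left(-4\right) E = \left(\left(\sqrt{2} \sqrt{3 - \sqrt{2}} - -4\right) + 4 \cdot 3\right) \left(-4\right) \frac{1}{21} = \left(\left(\sqrt{2} \sqrt{3 - \sqrt{2}} + 4\right) + 12\right) \left(-4\right) \frac{1}{21} = \left(\left(4 + \sqrt{2} \sqrt{3 - \sqrt{2}}\right) + 12\right) \left(-4\right) \frac{1}{21} = \left(16 + \sqrt{2} \sqrt{3 - \sqrt{2}}\right) \left(-4\right) \frac{1}{21} = \left(-64 - 4 \sqrt{2} \sqrt{3 - \sqrt{2}}\right) \frac{1}{21} = - \frac{64}{21} - \frac{4 \sqrt{2} \sqrt{3 - \sqrt{2}}}{21}$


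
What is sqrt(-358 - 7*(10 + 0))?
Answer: 2*I*sqrt(107) ≈ 20.688*I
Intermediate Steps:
sqrt(-358 - 7*(10 + 0)) = sqrt(-358 - 7*10) = sqrt(-358 - 70) = sqrt(-428) = 2*I*sqrt(107)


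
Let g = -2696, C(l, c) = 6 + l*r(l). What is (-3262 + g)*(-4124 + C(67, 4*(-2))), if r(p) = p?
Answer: -2210418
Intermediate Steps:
C(l, c) = 6 + l² (C(l, c) = 6 + l*l = 6 + l²)
(-3262 + g)*(-4124 + C(67, 4*(-2))) = (-3262 - 2696)*(-4124 + (6 + 67²)) = -5958*(-4124 + (6 + 4489)) = -5958*(-4124 + 4495) = -5958*371 = -2210418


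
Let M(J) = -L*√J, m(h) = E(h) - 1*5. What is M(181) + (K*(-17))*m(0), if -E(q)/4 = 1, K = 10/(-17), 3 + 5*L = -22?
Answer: -90 + 5*√181 ≈ -22.732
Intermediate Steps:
L = -5 (L = -⅗ + (⅕)*(-22) = -⅗ - 22/5 = -5)
K = -10/17 (K = 10*(-1/17) = -10/17 ≈ -0.58823)
E(q) = -4 (E(q) = -4*1 = -4)
m(h) = -9 (m(h) = -4 - 1*5 = -4 - 5 = -9)
M(J) = 5*√J (M(J) = -(-5)*√J = 5*√J)
M(181) + (K*(-17))*m(0) = 5*√181 - 10/17*(-17)*(-9) = 5*√181 + 10*(-9) = 5*√181 - 90 = -90 + 5*√181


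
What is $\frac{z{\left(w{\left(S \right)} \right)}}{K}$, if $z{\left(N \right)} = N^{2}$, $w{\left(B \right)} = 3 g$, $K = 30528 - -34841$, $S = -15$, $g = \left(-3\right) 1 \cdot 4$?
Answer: $\frac{1296}{65369} \approx 0.019826$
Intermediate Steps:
$g = -12$ ($g = \left(-3\right) 4 = -12$)
$K = 65369$ ($K = 30528 + 34841 = 65369$)
$w{\left(B \right)} = -36$ ($w{\left(B \right)} = 3 \left(-12\right) = -36$)
$\frac{z{\left(w{\left(S \right)} \right)}}{K} = \frac{\left(-36\right)^{2}}{65369} = 1296 \cdot \frac{1}{65369} = \frac{1296}{65369}$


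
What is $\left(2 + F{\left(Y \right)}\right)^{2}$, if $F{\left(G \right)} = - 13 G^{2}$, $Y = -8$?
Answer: $688900$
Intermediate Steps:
$F{\left(G \right)} = - 13 G^{2}$
$\left(2 + F{\left(Y \right)}\right)^{2} = \left(2 - 13 \left(-8\right)^{2}\right)^{2} = \left(2 - 832\right)^{2} = \left(-830\right)^{2} = 688900$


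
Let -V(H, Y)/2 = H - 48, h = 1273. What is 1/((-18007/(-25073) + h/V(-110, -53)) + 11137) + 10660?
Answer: 941030871354688/88276816457 ≈ 10660.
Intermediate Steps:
V(H, Y) = 96 - 2*H (V(H, Y) = -2*(H - 48) = -2*(-48 + H) = 96 - 2*H)
1/((-18007/(-25073) + h/V(-110, -53)) + 11137) + 10660 = 1/((-18007/(-25073) + 1273/(96 - 2*(-110))) + 11137) + 10660 = 1/((-18007*(-1/25073) + 1273/(96 + 220)) + 11137) + 10660 = 1/((18007/25073 + 1273/316) + 11137) + 10660 = 1/(37608141/7923068 + 11137) + 10660 = 1/(88276816457/7923068) + 10660 = 7923068/88276816457 + 10660 = 941030871354688/88276816457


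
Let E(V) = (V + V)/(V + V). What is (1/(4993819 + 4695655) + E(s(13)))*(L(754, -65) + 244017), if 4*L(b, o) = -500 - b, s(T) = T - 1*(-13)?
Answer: 4722717941325/19378948 ≈ 2.4370e+5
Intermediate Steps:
s(T) = 13 + T (s(T) = T + 13 = 13 + T)
E(V) = 1 (E(V) = (2*V)/((2*V)) = (2*V)*(1/(2*V)) = 1)
L(b, o) = -125 - b/4 (L(b, o) = (-500 - b)/4 = -125 - b/4)
(1/(4993819 + 4695655) + E(s(13)))*(L(754, -65) + 244017) = (1/(4993819 + 4695655) + 1)*((-125 - 1/4*754) + 244017) = (1/9689474 + 1)*((-125 - 377/2) + 244017) = (1/9689474 + 1)*(-627/2 + 244017) = (9689475/9689474)*(487407/2) = 4722717941325/19378948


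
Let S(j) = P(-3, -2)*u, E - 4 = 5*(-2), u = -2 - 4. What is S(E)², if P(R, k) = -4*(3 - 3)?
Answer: 0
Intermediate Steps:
u = -6
P(R, k) = 0 (P(R, k) = -4*0 = 0)
E = -6 (E = 4 + 5*(-2) = 4 - 10 = -6)
S(j) = 0 (S(j) = 0*(-6) = 0)
S(E)² = 0² = 0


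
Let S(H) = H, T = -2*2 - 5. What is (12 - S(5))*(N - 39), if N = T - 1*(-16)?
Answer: -224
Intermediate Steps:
T = -9 (T = -4 - 5 = -9)
N = 7 (N = -9 - 1*(-16) = -9 + 16 = 7)
(12 - S(5))*(N - 39) = (12 - 1*5)*(7 - 39) = (12 - 5)*(-32) = 7*(-32) = -224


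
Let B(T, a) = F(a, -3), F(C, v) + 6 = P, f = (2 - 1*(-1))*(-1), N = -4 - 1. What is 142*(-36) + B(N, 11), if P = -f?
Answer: -5115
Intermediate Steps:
N = -5
f = -3 (f = (2 + 1)*(-1) = 3*(-1) = -3)
P = 3 (P = -1*(-3) = 3)
F(C, v) = -3 (F(C, v) = -6 + 3 = -3)
B(T, a) = -3
142*(-36) + B(N, 11) = 142*(-36) - 3 = -5112 - 3 = -5115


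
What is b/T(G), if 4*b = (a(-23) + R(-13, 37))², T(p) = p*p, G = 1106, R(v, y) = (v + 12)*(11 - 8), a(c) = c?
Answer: 169/1223236 ≈ 0.00013816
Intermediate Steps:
R(v, y) = 36 + 3*v (R(v, y) = (12 + v)*3 = 36 + 3*v)
T(p) = p²
b = 169 (b = (-23 + (36 + 3*(-13)))²/4 = (-23 + (36 - 39))²/4 = (-23 - 3)²/4 = (¼)*(-26)² = (¼)*676 = 169)
b/T(G) = 169/(1106²) = 169/1223236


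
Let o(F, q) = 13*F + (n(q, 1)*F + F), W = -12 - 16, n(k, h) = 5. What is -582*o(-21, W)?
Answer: 232218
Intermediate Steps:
W = -28
o(F, q) = 19*F (o(F, q) = 13*F + (5*F + F) = 13*F + 6*F = 19*F)
-582*o(-21, W) = -11058*(-21) = -582*(-399) = 232218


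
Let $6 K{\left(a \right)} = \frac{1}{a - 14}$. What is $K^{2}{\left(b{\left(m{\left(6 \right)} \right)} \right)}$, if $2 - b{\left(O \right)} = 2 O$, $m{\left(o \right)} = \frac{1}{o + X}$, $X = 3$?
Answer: $\frac{9}{48400} \approx 0.00018595$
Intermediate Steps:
$m{\left(o \right)} = \frac{1}{3 + o}$ ($m{\left(o \right)} = \frac{1}{o + 3} = \frac{1}{3 + o}$)
$b{\left(O \right)} = 2 - 2 O$
$K{\left(a \right)} = \frac{1}{6 \left(-14 + a\right)}$ ($K{\left(a \right)} = \frac{1}{6 \left(a - 14\right)} = \frac{1}{6 \left(-14 + a\right)}$)
$K^{2}{\left(b{\left(m{\left(6 \right)} \right)} \right)} = \left(\frac{1}{6 \left(-14 + \left(2 - \frac{2}{3 + 6}\right)\right)}\right)^{2} = \left(\frac{1}{6 \left(-14 + \left(2 - \frac{2}{9}\right)\right)}\right)^{2} = \left(\frac{1}{6 \left(-14 + \frac{16}{9}\right)}\right)^{2} = \left(\frac{1}{6 \left(- \frac{110}{9}\right)}\right)^{2} = \left(\frac{1}{6} \left(- \frac{9}{110}\right)\right)^{2} = \left(- \frac{3}{220}\right)^{2} = \frac{9}{48400}$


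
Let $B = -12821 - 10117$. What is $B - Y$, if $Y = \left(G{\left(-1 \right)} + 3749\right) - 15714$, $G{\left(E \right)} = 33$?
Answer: $-11006$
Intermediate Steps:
$B = -22938$ ($B = -12821 - 10117 = -22938$)
$Y = -11932$ ($Y = \left(33 + 3749\right) - 15714 = 3782 - 15714 = -11932$)
$B - Y = -22938 - -11932 = -22938 + 11932 = -11006$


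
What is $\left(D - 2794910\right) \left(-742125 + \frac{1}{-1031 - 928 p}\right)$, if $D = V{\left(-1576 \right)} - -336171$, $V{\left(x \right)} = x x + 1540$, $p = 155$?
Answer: $- \frac{2857356812311452}{144871} \approx -1.9723 \cdot 10^{10}$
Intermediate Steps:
$V{\left(x \right)} = 1540 + x^{2}$ ($V{\left(x \right)} = x^{2} + 1540 = 1540 + x^{2}$)
$D = 2821487$ ($D = \left(1540 + \left(-1576\right)^{2}\right) - -336171 = \left(1540 + 2483776\right) + 336171 = 2485316 + 336171 = 2821487$)
$\left(D - 2794910\right) \left(-742125 + \frac{1}{-1031 - 928 p}\right) = \left(2821487 - 2794910\right) \left(-742125 + \frac{1}{-1031 - 143840}\right) = 26577 \left(-742125 + \frac{1}{-1031 - 143840}\right) = 26577 \left(-742125 + \frac{1}{-144871}\right) = 26577 \left(-742125 - \frac{1}{144871}\right) = 26577 \left(- \frac{107512390876}{144871}\right) = - \frac{2857356812311452}{144871}$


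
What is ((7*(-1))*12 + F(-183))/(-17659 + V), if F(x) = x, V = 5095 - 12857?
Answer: 267/25421 ≈ 0.010503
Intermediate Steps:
V = -7762
((7*(-1))*12 + F(-183))/(-17659 + V) = ((7*(-1))*12 - 183)/(-17659 - 7762) = (-7*12 - 183)/(-25421) = (-84 - 183)*(-1/25421) = -267*(-1/25421) = 267/25421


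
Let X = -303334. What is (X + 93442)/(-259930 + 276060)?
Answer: -104946/8065 ≈ -13.013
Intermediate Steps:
(X + 93442)/(-259930 + 276060) = (-303334 + 93442)/(-259930 + 276060) = -209892/16130 = -209892*1/16130 = -104946/8065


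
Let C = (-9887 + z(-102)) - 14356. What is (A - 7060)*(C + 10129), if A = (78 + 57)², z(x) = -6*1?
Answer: -157649800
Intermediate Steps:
z(x) = -6
A = 18225 (A = 135² = 18225)
C = -24249 (C = (-9887 - 6) - 14356 = -9893 - 14356 = -24249)
(A - 7060)*(C + 10129) = (18225 - 7060)*(-24249 + 10129) = 11165*(-14120) = -157649800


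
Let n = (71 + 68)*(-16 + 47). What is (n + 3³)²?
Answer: 18800896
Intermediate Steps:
n = 4309 (n = 139*31 = 4309)
(n + 3³)² = (4309 + 3³)² = (4309 + 27)² = 4336² = 18800896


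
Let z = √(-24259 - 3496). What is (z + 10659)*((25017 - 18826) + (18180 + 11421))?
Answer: 381506928 + 35792*I*√27755 ≈ 3.8151e+8 + 5.9629e+6*I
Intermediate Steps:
z = I*√27755 (z = √(-27755) = I*√27755 ≈ 166.6*I)
(z + 10659)*((25017 - 18826) + (18180 + 11421)) = (I*√27755 + 10659)*((25017 - 18826) + (18180 + 11421)) = (10659 + I*√27755)*(6191 + 29601) = (10659 + I*√27755)*35792 = 381506928 + 35792*I*√27755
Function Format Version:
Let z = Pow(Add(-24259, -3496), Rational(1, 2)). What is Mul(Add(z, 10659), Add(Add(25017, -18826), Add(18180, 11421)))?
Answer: Add(381506928, Mul(35792, I, Pow(27755, Rational(1, 2)))) ≈ Add(3.8151e+8, Mul(5.9629e+6, I))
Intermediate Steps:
z = Mul(I, Pow(27755, Rational(1, 2))) (z = Pow(-27755, Rational(1, 2)) = Mul(I, Pow(27755, Rational(1, 2))) ≈ Mul(166.60, I))
Mul(Add(z, 10659), Add(Add(25017, -18826), Add(18180, 11421))) = Mul(Add(Mul(I, Pow(27755, Rational(1, 2))), 10659), Add(Add(25017, -18826), Add(18180, 11421))) = Mul(Add(10659, Mul(I, Pow(27755, Rational(1, 2)))), Add(6191, 29601)) = Mul(Add(10659, Mul(I, Pow(27755, Rational(1, 2)))), 35792) = Add(381506928, Mul(35792, I, Pow(27755, Rational(1, 2))))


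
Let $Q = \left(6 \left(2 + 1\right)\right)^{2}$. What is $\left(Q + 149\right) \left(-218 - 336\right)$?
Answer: $-262042$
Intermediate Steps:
$Q = 324$ ($Q = \left(6 \cdot 3\right)^{2} = 18^{2} = 324$)
$\left(Q + 149\right) \left(-218 - 336\right) = \left(324 + 149\right) \left(-218 - 336\right) = 473 \left(-554\right) = -262042$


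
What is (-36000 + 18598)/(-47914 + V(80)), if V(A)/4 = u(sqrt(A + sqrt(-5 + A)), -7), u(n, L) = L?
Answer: 8701/23971 ≈ 0.36298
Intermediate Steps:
V(A) = -28 (V(A) = 4*(-7) = -28)
(-36000 + 18598)/(-47914 + V(80)) = (-36000 + 18598)/(-47914 - 28) = -17402/(-47942) = -17402*(-1/47942) = 8701/23971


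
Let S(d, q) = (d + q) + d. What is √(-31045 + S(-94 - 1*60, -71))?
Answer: 8*I*√491 ≈ 177.27*I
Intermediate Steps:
S(d, q) = q + 2*d
√(-31045 + S(-94 - 1*60, -71)) = √(-31045 + (-71 + 2*(-94 - 1*60))) = √(-31045 + (-71 + 2*(-94 - 60))) = √(-31045 + (-71 + 2*(-154))) = √(-31045 + (-71 - 308)) = √(-31045 - 379) = √(-31424) = 8*I*√491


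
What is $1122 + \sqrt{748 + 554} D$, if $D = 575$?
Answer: $1122 + 575 \sqrt{1302} \approx 21870.0$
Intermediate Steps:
$1122 + \sqrt{748 + 554} D = 1122 + \sqrt{748 + 554} \cdot 575 = 1122 + \sqrt{1302} \cdot 575 = 1122 + 575 \sqrt{1302}$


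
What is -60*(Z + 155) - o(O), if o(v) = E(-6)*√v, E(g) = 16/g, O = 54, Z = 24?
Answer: -10740 + 8*√6 ≈ -10720.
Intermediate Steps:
o(v) = -8*√v/3 (o(v) = (16/(-6))*√v = (16*(-⅙))*√v = -8*√v/3)
-60*(Z + 155) - o(O) = -60*(24 + 155) - (-8)*√54/3 = -60*179 - (-8)*3*√6/3 = -10740 - (-8)*√6 = -10740 + 8*√6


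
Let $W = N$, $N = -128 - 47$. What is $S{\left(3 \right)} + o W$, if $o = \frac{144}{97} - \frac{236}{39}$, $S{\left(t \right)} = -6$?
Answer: $\frac{3000602}{3783} \approx 793.18$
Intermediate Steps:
$N = -175$
$W = -175$
$o = - \frac{17276}{3783}$ ($o = 144 \cdot \frac{1}{97} - \frac{236}{39} = \frac{144}{97} - \frac{236}{39} = - \frac{17276}{3783} \approx -4.5667$)
$S{\left(3 \right)} + o W = -6 - - \frac{3023300}{3783} = -6 + \frac{3023300}{3783} = \frac{3000602}{3783}$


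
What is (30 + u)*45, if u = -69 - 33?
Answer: -3240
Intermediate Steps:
u = -102
(30 + u)*45 = (30 - 102)*45 = -72*45 = -3240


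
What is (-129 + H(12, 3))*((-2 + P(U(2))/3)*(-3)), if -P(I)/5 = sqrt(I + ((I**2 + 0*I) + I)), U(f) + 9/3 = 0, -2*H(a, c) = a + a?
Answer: -846 - 705*sqrt(3) ≈ -2067.1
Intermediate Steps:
H(a, c) = -a (H(a, c) = -(a + a)/2 = -a)
U(f) = -3 (U(f) = -3 + 0 = -3)
P(I) = -5*sqrt(I**2 + 2*I) (P(I) = -5*sqrt(I + ((I**2 + 0*I) + I)) = -5*sqrt(I + ((I**2 + 0) + I)) = -5*sqrt(I + (I**2 + I)) = -5*sqrt(I + (I + I**2)) = -5*sqrt(I**2 + 2*I))
(-129 + H(12, 3))*((-2 + P(U(2))/3)*(-3)) = (-129 - 1*12)*((-2 - 5*sqrt(3)/3)*(-3)) = (-129 - 12)*((-2 - 5*sqrt(3)*(1/3))*(-3)) = -141*(-2 - 5*sqrt(3)*(1/3))*(-3) = -141*(-2 - 5*sqrt(3)/3)*(-3) = -141*(6 + 5*sqrt(3)) = -846 - 705*sqrt(3)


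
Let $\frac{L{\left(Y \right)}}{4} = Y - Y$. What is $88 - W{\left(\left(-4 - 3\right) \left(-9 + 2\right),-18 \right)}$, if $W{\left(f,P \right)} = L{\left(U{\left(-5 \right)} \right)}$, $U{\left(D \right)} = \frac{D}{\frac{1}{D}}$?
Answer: $88$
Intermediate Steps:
$U{\left(D \right)} = D^{2}$ ($U{\left(D \right)} = D D = D^{2}$)
$L{\left(Y \right)} = 0$ ($L{\left(Y \right)} = 4 \left(Y - Y\right) = 4 \cdot 0 = 0$)
$W{\left(f,P \right)} = 0$
$88 - W{\left(\left(-4 - 3\right) \left(-9 + 2\right),-18 \right)} = 88 - 0 = 88 + 0 = 88$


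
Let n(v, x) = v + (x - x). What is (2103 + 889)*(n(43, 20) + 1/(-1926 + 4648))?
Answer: 175102312/1361 ≈ 1.2866e+5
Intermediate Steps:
n(v, x) = v (n(v, x) = v + 0 = v)
(2103 + 889)*(n(43, 20) + 1/(-1926 + 4648)) = (2103 + 889)*(43 + 1/(-1926 + 4648)) = 2992*(43 + 1/2722) = 2992*(117047/2722) = 175102312/1361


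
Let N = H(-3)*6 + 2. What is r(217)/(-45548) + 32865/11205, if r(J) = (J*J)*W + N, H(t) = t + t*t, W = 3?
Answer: -97613/576684 ≈ -0.16927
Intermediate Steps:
H(t) = t + t²
N = 38 (N = -3*(1 - 3)*6 + 2 = -3*(-2)*6 + 2 = 6*6 + 2 = 36 + 2 = 38)
r(J) = 38 + 3*J² (r(J) = (J*J)*3 + 38 = J²*3 + 38 = 3*J² + 38 = 38 + 3*J²)
r(217)/(-45548) + 32865/11205 = (38 + 3*217²)/(-45548) + 32865/11205 = (38 + 3*47089)*(-1/45548) + 32865*(1/11205) = (38 + 141267)*(-1/45548) + 2191/747 = 141305*(-1/45548) + 2191/747 = -2395/772 + 2191/747 = -97613/576684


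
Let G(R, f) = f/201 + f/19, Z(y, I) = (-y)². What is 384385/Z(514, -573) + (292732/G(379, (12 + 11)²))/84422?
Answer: 46272173485661/29496980106620 ≈ 1.5687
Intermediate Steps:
Z(y, I) = y²
G(R, f) = 220*f/3819 (G(R, f) = f*(1/201) + f*(1/19) = f/201 + f/19 = 220*f/3819)
384385/Z(514, -573) + (292732/G(379, (12 + 11)²))/84422 = 384385/(514²) + (292732/((220*(12 + 11)²/3819)))/84422 = 384385/264196 + (292732/(((220/3819)*23²)))*(1/84422) = 384385*(1/264196) + (292732/(((220/3819)*529)))*(1/84422) = 384385/264196 + (292732/(116380/3819))*(1/84422) = 384385/264196 + (292732*(3819/116380))*(1/84422) = 384385/264196 + (25407807/2645)*(1/84422) = 384385/264196 + 25407807/223296190 = 46272173485661/29496980106620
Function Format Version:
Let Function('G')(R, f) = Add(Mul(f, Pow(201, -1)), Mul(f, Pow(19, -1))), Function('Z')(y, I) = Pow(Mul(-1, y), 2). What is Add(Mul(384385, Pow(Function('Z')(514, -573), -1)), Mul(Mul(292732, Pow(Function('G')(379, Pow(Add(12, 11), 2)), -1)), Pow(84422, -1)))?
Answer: Rational(46272173485661, 29496980106620) ≈ 1.5687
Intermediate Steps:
Function('Z')(y, I) = Pow(y, 2)
Function('G')(R, f) = Mul(Rational(220, 3819), f) (Function('G')(R, f) = Add(Mul(f, Rational(1, 201)), Mul(f, Rational(1, 19))) = Add(Mul(Rational(1, 201), f), Mul(Rational(1, 19), f)) = Mul(Rational(220, 3819), f))
Add(Mul(384385, Pow(Function('Z')(514, -573), -1)), Mul(Mul(292732, Pow(Function('G')(379, Pow(Add(12, 11), 2)), -1)), Pow(84422, -1))) = Add(Mul(384385, Pow(Pow(514, 2), -1)), Mul(Mul(292732, Pow(Mul(Rational(220, 3819), Pow(Add(12, 11), 2)), -1)), Pow(84422, -1))) = Add(Mul(384385, Pow(264196, -1)), Mul(Mul(292732, Pow(Mul(Rational(220, 3819), Pow(23, 2)), -1)), Rational(1, 84422))) = Add(Mul(384385, Rational(1, 264196)), Mul(Mul(292732, Pow(Mul(Rational(220, 3819), 529), -1)), Rational(1, 84422))) = Add(Rational(384385, 264196), Mul(Mul(292732, Pow(Rational(116380, 3819), -1)), Rational(1, 84422))) = Add(Rational(384385, 264196), Mul(Mul(292732, Rational(3819, 116380)), Rational(1, 84422))) = Add(Rational(384385, 264196), Mul(Rational(25407807, 2645), Rational(1, 84422))) = Add(Rational(384385, 264196), Rational(25407807, 223296190)) = Rational(46272173485661, 29496980106620)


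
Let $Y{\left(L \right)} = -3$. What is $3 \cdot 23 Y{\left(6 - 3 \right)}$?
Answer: $-207$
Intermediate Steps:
$3 \cdot 23 Y{\left(6 - 3 \right)} = 3 \cdot 23 \left(-3\right) = 69 \left(-3\right) = -207$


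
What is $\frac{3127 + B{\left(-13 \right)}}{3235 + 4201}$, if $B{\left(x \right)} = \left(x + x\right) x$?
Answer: $\frac{315}{676} \approx 0.46598$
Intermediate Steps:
$B{\left(x \right)} = 2 x^{2}$ ($B{\left(x \right)} = 2 x x = 2 x^{2}$)
$\frac{3127 + B{\left(-13 \right)}}{3235 + 4201} = \frac{3127 + 2 \left(-13\right)^{2}}{3235 + 4201} = \frac{3127 + 2 \cdot 169}{7436} = \left(3127 + 338\right) \frac{1}{7436} = 3465 \cdot \frac{1}{7436} = \frac{315}{676}$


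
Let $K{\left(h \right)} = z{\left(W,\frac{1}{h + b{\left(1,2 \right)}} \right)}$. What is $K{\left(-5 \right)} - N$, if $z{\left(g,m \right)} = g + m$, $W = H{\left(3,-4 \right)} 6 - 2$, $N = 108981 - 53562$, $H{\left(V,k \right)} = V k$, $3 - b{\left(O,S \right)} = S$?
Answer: $- \frac{221973}{4} \approx -55493.0$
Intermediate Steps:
$b{\left(O,S \right)} = 3 - S$
$N = 55419$ ($N = 108981 - 53562 = 55419$)
$W = -74$ ($W = 3 \left(-4\right) 6 - 2 = \left(-12\right) 6 - 2 = -72 - 2 = -74$)
$K{\left(h \right)} = -74 + \frac{1}{1 + h}$ ($K{\left(h \right)} = -74 + \frac{1}{h + \left(3 - 2\right)} = -74 + \frac{1}{h + 1} = -74 + \frac{1}{1 + h}$)
$K{\left(-5 \right)} - N = \frac{-73 - -370}{1 - 5} - 55419 = \frac{-73 + 370}{-4} - 55419 = \left(- \frac{1}{4}\right) 297 - 55419 = - \frac{297}{4} - 55419 = - \frac{221973}{4}$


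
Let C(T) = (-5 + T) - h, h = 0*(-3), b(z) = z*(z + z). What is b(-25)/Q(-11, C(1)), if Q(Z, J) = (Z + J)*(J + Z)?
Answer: 50/9 ≈ 5.5556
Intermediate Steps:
b(z) = 2*z**2 (b(z) = z*(2*z) = 2*z**2)
h = 0
C(T) = -5 + T (C(T) = (-5 + T) - 1*0 = (-5 + T) + 0 = -5 + T)
Q(Z, J) = (J + Z)**2 (Q(Z, J) = (J + Z)*(J + Z) = (J + Z)**2)
b(-25)/Q(-11, C(1)) = (2*(-25)**2)/(((-5 + 1) - 11)**2) = (2*625)/((-4 - 11)**2) = 1250/((-15)**2) = 1250/225 = 1250*(1/225) = 50/9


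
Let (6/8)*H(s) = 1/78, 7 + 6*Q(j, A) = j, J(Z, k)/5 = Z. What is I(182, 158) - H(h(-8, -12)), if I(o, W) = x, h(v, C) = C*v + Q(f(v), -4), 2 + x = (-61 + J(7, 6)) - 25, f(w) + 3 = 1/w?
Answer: -6203/117 ≈ -53.017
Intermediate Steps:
J(Z, k) = 5*Z
f(w) = -3 + 1/w
Q(j, A) = -7/6 + j/6
x = -53 (x = -2 + ((-61 + 5*7) - 25) = -2 + ((-61 + 35) - 25) = -2 + (-26 - 25) = -2 - 51 = -53)
h(v, C) = -5/3 + 1/(6*v) + C*v (h(v, C) = C*v + (-7/6 + (-3 + 1/v)/6) = C*v + (-7/6 + (-½ + 1/(6*v))) = C*v + (-5/3 + 1/(6*v)) = -5/3 + 1/(6*v) + C*v)
I(o, W) = -53
H(s) = 2/117 (H(s) = (4/3)/78 = (4/3)*(1/78) = 2/117)
I(182, 158) - H(h(-8, -12)) = -53 - 1*2/117 = -53 - 2/117 = -6203/117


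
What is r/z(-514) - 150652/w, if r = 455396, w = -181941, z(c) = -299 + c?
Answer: -9192524840/16435337 ≈ -559.31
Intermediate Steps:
r/z(-514) - 150652/w = 455396/(-299 - 514) - 150652/(-181941) = 455396/(-813) - 150652*(-1/181941) = 455396*(-1/813) + 150652/181941 = -455396/813 + 150652/181941 = -9192524840/16435337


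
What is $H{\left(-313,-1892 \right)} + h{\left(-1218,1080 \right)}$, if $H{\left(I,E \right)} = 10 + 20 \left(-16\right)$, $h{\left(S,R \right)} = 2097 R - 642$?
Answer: $2263808$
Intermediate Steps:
$h{\left(S,R \right)} = -642 + 2097 R$
$H{\left(I,E \right)} = -310$ ($H{\left(I,E \right)} = 10 - 320 = -310$)
$H{\left(-313,-1892 \right)} + h{\left(-1218,1080 \right)} = -310 + \left(-642 + 2097 \cdot 1080\right) = -310 + \left(-642 + 2264760\right) = -310 + 2264118 = 2263808$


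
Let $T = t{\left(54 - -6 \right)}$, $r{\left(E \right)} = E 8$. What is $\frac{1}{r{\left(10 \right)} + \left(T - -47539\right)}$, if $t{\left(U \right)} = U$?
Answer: $\frac{1}{47679} \approx 2.0974 \cdot 10^{-5}$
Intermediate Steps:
$r{\left(E \right)} = 8 E$
$T = 60$ ($T = 54 - -6 = 54 + 6 = 60$)
$\frac{1}{r{\left(10 \right)} + \left(T - -47539\right)} = \frac{1}{8 \cdot 10 + \left(60 - -47539\right)} = \frac{1}{80 + \left(60 + 47539\right)} = \frac{1}{80 + 47599} = \frac{1}{47679}$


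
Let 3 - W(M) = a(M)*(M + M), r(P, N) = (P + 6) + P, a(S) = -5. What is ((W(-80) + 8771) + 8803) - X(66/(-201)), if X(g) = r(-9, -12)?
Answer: 16789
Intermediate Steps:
r(P, N) = 6 + 2*P (r(P, N) = (6 + P) + P = 6 + 2*P)
X(g) = -12 (X(g) = 6 + 2*(-9) = 6 - 18 = -12)
W(M) = 3 + 10*M (W(M) = 3 - (-5)*(M + M) = 3 - (-5)*2*M = 3 - (-10)*M = 3 + 10*M)
((W(-80) + 8771) + 8803) - X(66/(-201)) = (((3 + 10*(-80)) + 8771) + 8803) - 1*(-12) = (((3 - 800) + 8771) + 8803) + 12 = ((-797 + 8771) + 8803) + 12 = (7974 + 8803) + 12 = 16777 + 12 = 16789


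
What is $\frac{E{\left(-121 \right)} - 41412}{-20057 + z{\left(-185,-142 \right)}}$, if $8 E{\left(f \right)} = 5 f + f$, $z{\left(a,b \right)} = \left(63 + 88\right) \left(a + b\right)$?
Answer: $\frac{166011}{277736} \approx 0.59773$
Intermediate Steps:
$z{\left(a,b \right)} = 151 a + 151 b$ ($z{\left(a,b \right)} = 151 \left(a + b\right) = 151 a + 151 b$)
$E{\left(f \right)} = \frac{3 f}{4}$ ($E{\left(f \right)} = \frac{5 f + f}{8} = \frac{6 f}{8} = \frac{3 f}{4}$)
$\frac{E{\left(-121 \right)} - 41412}{-20057 + z{\left(-185,-142 \right)}} = \frac{\frac{3}{4} \left(-121\right) - 41412}{-20057 + \left(151 \left(-185\right) + 151 \left(-142\right)\right)} = \frac{- \frac{363}{4} - 41412}{-20057 - 49377} = - \frac{166011}{4 \left(-20057 - 49377\right)} = - \frac{166011}{4 \left(-69434\right)} = \left(- \frac{166011}{4}\right) \left(- \frac{1}{69434}\right) = \frac{166011}{277736}$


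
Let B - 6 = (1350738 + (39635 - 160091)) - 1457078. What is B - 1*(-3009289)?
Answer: 2782499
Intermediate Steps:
B = -226790 (B = 6 + ((1350738 + (39635 - 160091)) - 1457078) = 6 + ((1350738 - 120456) - 1457078) = 6 + (1230282 - 1457078) = 6 - 226796 = -226790)
B - 1*(-3009289) = -226790 - 1*(-3009289) = -226790 + 3009289 = 2782499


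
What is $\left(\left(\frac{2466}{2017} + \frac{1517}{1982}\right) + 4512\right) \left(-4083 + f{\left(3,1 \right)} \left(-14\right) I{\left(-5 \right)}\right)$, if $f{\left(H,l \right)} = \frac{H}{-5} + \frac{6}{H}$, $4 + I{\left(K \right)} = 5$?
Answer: $- \frac{370168217999977}{19988470} \approx -1.8519 \cdot 10^{7}$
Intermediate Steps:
$I{\left(K \right)} = 1$ ($I{\left(K \right)} = -4 + 5 = 1$)
$f{\left(H,l \right)} = \frac{6}{H} - \frac{H}{5}$ ($f{\left(H,l \right)} = H \left(- \frac{1}{5}\right) + \frac{6}{H} = - \frac{H}{5} + \frac{6}{H} = \frac{6}{H} - \frac{H}{5}$)
$\left(\left(\frac{2466}{2017} + \frac{1517}{1982}\right) + 4512\right) \left(-4083 + f{\left(3,1 \right)} \left(-14\right) I{\left(-5 \right)}\right) = \left(\left(\frac{2466}{2017} + \frac{1517}{1982}\right) + 4512\right) \left(-4083 + \left(\frac{6}{3} - \frac{3}{5}\right) \left(-14\right) 1\right) = \left(\left(2466 \cdot \frac{1}{2017} + 1517 \cdot \frac{1}{1982}\right) + 4512\right) \left(-4083 + \left(6 \cdot \frac{1}{3} - \frac{3}{5}\right) \left(-14\right) 1\right) = \left(\left(\frac{2466}{2017} + \frac{1517}{1982}\right) + 4512\right) \left(-4083 + \left(2 - \frac{3}{5}\right) \left(-14\right) 1\right) = \left(\frac{7947401}{3997694} + 4512\right) \left(-4083 + \frac{7}{5} \left(-14\right) 1\right) = \frac{18045542729 \left(-4083 - \frac{98}{5}\right)}{3997694} = \frac{18045542729}{3997694} \left(- \frac{20513}{5}\right) = - \frac{370168217999977}{19988470}$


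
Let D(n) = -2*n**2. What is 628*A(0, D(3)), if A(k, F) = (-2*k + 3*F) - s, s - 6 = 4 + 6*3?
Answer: -51496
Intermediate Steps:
s = 28 (s = 6 + (4 + 6*3) = 6 + (4 + 18) = 6 + 22 = 28)
A(k, F) = -28 - 2*k + 3*F (A(k, F) = (-2*k + 3*F) - 1*28 = (-2*k + 3*F) - 28 = -28 - 2*k + 3*F)
628*A(0, D(3)) = 628*(-28 - 2*0 + 3*(-2*3**2)) = 628*(-28 + 0 + 3*(-2*9)) = 628*(-28 + 0 + 3*(-18)) = 628*(-28 + 0 - 54) = 628*(-82) = -51496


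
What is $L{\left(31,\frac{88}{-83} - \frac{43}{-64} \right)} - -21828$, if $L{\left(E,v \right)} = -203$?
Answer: $21625$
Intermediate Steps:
$L{\left(31,\frac{88}{-83} - \frac{43}{-64} \right)} - -21828 = -203 - -21828 = -203 + 21828 = 21625$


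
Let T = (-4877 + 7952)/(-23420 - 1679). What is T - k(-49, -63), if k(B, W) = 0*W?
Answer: -3075/25099 ≈ -0.12251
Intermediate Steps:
k(B, W) = 0
T = -3075/25099 (T = 3075/(-25099) = 3075*(-1/25099) = -3075/25099 ≈ -0.12251)
T - k(-49, -63) = -3075/25099 - 1*0 = -3075/25099 + 0 = -3075/25099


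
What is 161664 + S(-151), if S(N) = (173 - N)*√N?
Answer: 161664 + 324*I*√151 ≈ 1.6166e+5 + 3981.4*I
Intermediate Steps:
S(N) = √N*(173 - N)
161664 + S(-151) = 161664 + √(-151)*(173 - 1*(-151)) = 161664 + (I*√151)*(173 + 151) = 161664 + (I*√151)*324 = 161664 + 324*I*√151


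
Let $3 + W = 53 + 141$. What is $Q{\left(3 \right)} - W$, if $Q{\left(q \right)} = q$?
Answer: $-188$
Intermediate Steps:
$W = 191$ ($W = -3 + \left(53 + 141\right) = -3 + 194 = 191$)
$Q{\left(3 \right)} - W = 3 - 191 = -188$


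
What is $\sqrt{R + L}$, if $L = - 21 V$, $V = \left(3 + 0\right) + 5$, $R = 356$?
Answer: $2 \sqrt{47} \approx 13.711$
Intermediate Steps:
$V = 8$ ($V = 3 + 5 = 8$)
$L = -168$ ($L = \left(-21\right) 8 = -168$)
$\sqrt{R + L} = \sqrt{356 - 168} = \sqrt{188} = 2 \sqrt{47}$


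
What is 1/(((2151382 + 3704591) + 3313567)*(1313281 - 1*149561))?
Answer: 1/10670777088800 ≈ 9.3714e-14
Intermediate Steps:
1/(((2151382 + 3704591) + 3313567)*(1313281 - 1*149561)) = 1/((5855973 + 3313567)*(1313281 - 149561)) = 1/(9169540*1163720) = (1/9169540)*(1/1163720) = 1/10670777088800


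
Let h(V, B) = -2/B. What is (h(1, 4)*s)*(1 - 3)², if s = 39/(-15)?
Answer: 26/5 ≈ 5.2000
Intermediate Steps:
s = -13/5 (s = 39*(-1/15) = -13/5 ≈ -2.6000)
(h(1, 4)*s)*(1 - 3)² = (-2/4*(-13/5))*(1 - 3)² = (-2*¼*(-13/5))*(-2)² = -½*(-13/5)*4 = (13/10)*4 = 26/5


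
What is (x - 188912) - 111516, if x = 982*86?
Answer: -215976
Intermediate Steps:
x = 84452
(x - 188912) - 111516 = (84452 - 188912) - 111516 = -104460 - 111516 = -215976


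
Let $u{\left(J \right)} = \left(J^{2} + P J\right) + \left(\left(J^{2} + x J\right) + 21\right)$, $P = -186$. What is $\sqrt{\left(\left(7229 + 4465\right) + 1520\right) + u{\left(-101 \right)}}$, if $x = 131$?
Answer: $2 \sqrt{9798} \approx 197.97$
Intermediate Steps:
$u{\left(J \right)} = 21 - 55 J + 2 J^{2}$ ($u{\left(J \right)} = \left(J^{2} - 186 J\right) + \left(\left(J^{2} + 131 J\right) + 21\right) = \left(J^{2} - 186 J\right) + \left(21 + J^{2} + 131 J\right) = 21 - 55 J + 2 J^{2}$)
$\sqrt{\left(\left(7229 + 4465\right) + 1520\right) + u{\left(-101 \right)}} = \sqrt{\left(\left(7229 + 4465\right) + 1520\right) + \left(21 - -5555 + 2 \left(-101\right)^{2}\right)} = \sqrt{\left(11694 + 1520\right) + \left(21 + 5555 + 2 \cdot 10201\right)} = \sqrt{13214 + \left(21 + 5555 + 20402\right)} = \sqrt{13214 + 25978} = \sqrt{39192} = 2 \sqrt{9798}$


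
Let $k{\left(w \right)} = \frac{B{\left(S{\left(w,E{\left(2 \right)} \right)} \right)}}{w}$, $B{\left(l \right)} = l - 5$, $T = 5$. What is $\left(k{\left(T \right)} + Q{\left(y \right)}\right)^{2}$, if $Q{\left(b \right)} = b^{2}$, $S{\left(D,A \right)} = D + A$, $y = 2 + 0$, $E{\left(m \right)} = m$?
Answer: $\frac{484}{25} \approx 19.36$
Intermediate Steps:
$y = 2$
$S{\left(D,A \right)} = A + D$
$B{\left(l \right)} = -5 + l$
$k{\left(w \right)} = \frac{-3 + w}{w}$ ($k{\left(w \right)} = \frac{-5 + \left(2 + w\right)}{w} = \frac{-3 + w}{w}$)
$\left(k{\left(T \right)} + Q{\left(y \right)}\right)^{2} = \left(\frac{-3 + 5}{5} + 2^{2}\right)^{2} = \left(\frac{1}{5} \cdot 2 + 4\right)^{2} = \left(\frac{2}{5} + 4\right)^{2} = \left(\frac{22}{5}\right)^{2} = \frac{484}{25}$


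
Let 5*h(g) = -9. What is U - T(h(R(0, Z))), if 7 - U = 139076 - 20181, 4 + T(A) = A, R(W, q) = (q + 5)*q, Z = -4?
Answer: -594411/5 ≈ -1.1888e+5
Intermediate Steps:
R(W, q) = q*(5 + q) (R(W, q) = (5 + q)*q = q*(5 + q))
h(g) = -9/5 (h(g) = (⅕)*(-9) = -9/5)
T(A) = -4 + A
U = -118888 (U = 7 - (139076 - 20181) = 7 - 1*118895 = 7 - 118895 = -118888)
U - T(h(R(0, Z))) = -118888 - (-4 - 9/5) = -118888 - 1*(-29/5) = -118888 + 29/5 = -594411/5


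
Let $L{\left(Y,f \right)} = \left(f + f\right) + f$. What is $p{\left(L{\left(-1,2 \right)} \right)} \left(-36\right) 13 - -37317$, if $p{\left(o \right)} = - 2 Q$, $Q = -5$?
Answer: $32637$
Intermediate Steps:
$L{\left(Y,f \right)} = 3 f$ ($L{\left(Y,f \right)} = 2 f + f = 3 f$)
$p{\left(o \right)} = 10$ ($p{\left(o \right)} = \left(-2\right) \left(-5\right) = 10$)
$p{\left(L{\left(-1,2 \right)} \right)} \left(-36\right) 13 - -37317 = 10 \left(-36\right) 13 - -37317 = \left(-360\right) 13 + 37317 = -4680 + 37317 = 32637$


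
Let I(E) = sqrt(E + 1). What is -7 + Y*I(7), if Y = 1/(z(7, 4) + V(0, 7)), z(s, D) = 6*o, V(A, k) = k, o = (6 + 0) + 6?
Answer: -7 + 2*sqrt(2)/79 ≈ -6.9642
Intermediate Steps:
o = 12 (o = 6 + 6 = 12)
z(s, D) = 72 (z(s, D) = 6*12 = 72)
Y = 1/79 (Y = 1/(72 + 7) = 1/79 ≈ 0.012658)
I(E) = sqrt(1 + E)
-7 + Y*I(7) = -7 + sqrt(1 + 7)/79 = -7 + sqrt(8)/79 = -7 + (2*sqrt(2))/79 = -7 + 2*sqrt(2)/79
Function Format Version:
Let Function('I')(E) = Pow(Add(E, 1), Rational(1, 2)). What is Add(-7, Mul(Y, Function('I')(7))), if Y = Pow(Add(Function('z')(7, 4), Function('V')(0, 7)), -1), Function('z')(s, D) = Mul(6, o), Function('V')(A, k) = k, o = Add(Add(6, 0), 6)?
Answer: Add(-7, Mul(Rational(2, 79), Pow(2, Rational(1, 2)))) ≈ -6.9642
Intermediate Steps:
o = 12 (o = Add(6, 6) = 12)
Function('z')(s, D) = 72 (Function('z')(s, D) = Mul(6, 12) = 72)
Y = Rational(1, 79) (Y = Pow(Add(72, 7), -1) = Pow(79, -1) = Rational(1, 79) ≈ 0.012658)
Function('I')(E) = Pow(Add(1, E), Rational(1, 2))
Add(-7, Mul(Y, Function('I')(7))) = Add(-7, Mul(Rational(1, 79), Pow(Add(1, 7), Rational(1, 2)))) = Add(-7, Mul(Rational(1, 79), Pow(8, Rational(1, 2)))) = Add(-7, Mul(Rational(1, 79), Mul(2, Pow(2, Rational(1, 2))))) = Add(-7, Mul(Rational(2, 79), Pow(2, Rational(1, 2))))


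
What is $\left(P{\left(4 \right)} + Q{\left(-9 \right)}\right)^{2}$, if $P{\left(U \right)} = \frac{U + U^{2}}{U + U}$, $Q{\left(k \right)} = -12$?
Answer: $\frac{361}{4} \approx 90.25$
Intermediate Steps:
$P{\left(U \right)} = \frac{U + U^{2}}{2 U}$
$\left(P{\left(4 \right)} + Q{\left(-9 \right)}\right)^{2} = \left(\left(\frac{1}{2} + \frac{1}{2} \cdot 4\right) - 12\right)^{2} = \left(\left(\frac{1}{2} + 2\right) - 12\right)^{2} = \left(\frac{5}{2} - 12\right)^{2} = \left(- \frac{19}{2}\right)^{2} = \frac{361}{4}$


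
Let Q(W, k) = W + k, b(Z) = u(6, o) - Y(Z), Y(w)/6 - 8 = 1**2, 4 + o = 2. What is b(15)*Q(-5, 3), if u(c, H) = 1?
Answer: 106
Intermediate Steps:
o = -2 (o = -4 + 2 = -2)
Y(w) = 54 (Y(w) = 48 + 6*1**2 = 48 + 6*1 = 48 + 6 = 54)
b(Z) = -53 (b(Z) = 1 - 1*54 = 1 - 54 = -53)
b(15)*Q(-5, 3) = -53*(-5 + 3) = -53*(-2) = 106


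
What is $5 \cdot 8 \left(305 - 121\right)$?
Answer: $7360$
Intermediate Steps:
$5 \cdot 8 \left(305 - 121\right) = 40 \cdot 184 = 7360$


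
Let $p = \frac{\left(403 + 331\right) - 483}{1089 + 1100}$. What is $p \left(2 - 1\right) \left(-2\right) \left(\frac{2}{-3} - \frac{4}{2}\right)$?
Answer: $\frac{4016}{6567} \approx 0.61154$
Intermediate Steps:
$p = \frac{251}{2189}$ ($p = \frac{734 - 483}{2189} = 251 \cdot \frac{1}{2189} = \frac{251}{2189} \approx 0.11466$)
$p \left(2 - 1\right) \left(-2\right) \left(\frac{2}{-3} - \frac{4}{2}\right) = \frac{251 \left(2 - 1\right) \left(-2\right) \left(\frac{2}{-3} - \frac{4}{2}\right)}{2189} = \frac{251 \cdot 1 \left(-2\right) \left(2 \left(- \frac{1}{3}\right) - 2\right)}{2189} = \frac{251 \left(- 2 \left(- \frac{2}{3} - 2\right)\right)}{2189} = \frac{251 \left(\left(-2\right) \left(- \frac{8}{3}\right)\right)}{2189} = \frac{251}{2189} \cdot \frac{16}{3} = \frac{4016}{6567}$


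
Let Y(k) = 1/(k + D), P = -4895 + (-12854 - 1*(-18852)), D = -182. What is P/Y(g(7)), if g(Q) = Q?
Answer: -193025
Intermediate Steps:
P = 1103 (P = -4895 + (-12854 + 18852) = -4895 + 5998 = 1103)
Y(k) = 1/(-182 + k) (Y(k) = 1/(k - 182) = 1/(-182 + k))
P/Y(g(7)) = 1103/(1/(-182 + 7)) = 1103/(1/(-175)) = 1103/(-1/175) = 1103*(-175) = -193025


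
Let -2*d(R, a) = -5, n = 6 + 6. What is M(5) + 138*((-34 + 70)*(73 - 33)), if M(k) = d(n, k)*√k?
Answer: 198720 + 5*√5/2 ≈ 1.9873e+5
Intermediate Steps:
n = 12
d(R, a) = 5/2 (d(R, a) = -½*(-5) = 5/2)
M(k) = 5*√k/2
M(5) + 138*((-34 + 70)*(73 - 33)) = 5*√5/2 + 138*((-34 + 70)*(73 - 33)) = 5*√5/2 + 138*(36*40) = 5*√5/2 + 138*1440 = 5*√5/2 + 198720 = 198720 + 5*√5/2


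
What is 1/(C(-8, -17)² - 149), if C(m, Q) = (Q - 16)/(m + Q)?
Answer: -625/92036 ≈ -0.0067908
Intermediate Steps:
C(m, Q) = (-16 + Q)/(Q + m)
1/(C(-8, -17)² - 149) = 1/(((-16 - 17)/(-17 - 8))² - 149) = 1/((-33/(-25))² - 149) = 1/((-1/25*(-33))² - 149) = 1/((33/25)² - 149) = 1/(1089/625 - 149) = 1/(-92036/625) = -625/92036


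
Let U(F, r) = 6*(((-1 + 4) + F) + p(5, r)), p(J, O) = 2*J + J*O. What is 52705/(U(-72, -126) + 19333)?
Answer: 52705/15199 ≈ 3.4677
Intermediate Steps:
U(F, r) = 78 + 6*F + 30*r (U(F, r) = 6*(((-1 + 4) + F) + 5*(2 + r)) = 6*((3 + F) + (10 + 5*r)) = 6*(13 + F + 5*r) = 78 + 6*F + 30*r)
52705/(U(-72, -126) + 19333) = 52705/((78 + 6*(-72) + 30*(-126)) + 19333) = 52705/((78 - 432 - 3780) + 19333) = 52705/(-4134 + 19333) = 52705/15199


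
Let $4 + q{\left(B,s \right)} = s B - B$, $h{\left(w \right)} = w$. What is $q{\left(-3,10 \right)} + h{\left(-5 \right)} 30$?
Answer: $-181$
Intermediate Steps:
$q{\left(B,s \right)} = -4 - B + B s$ ($q{\left(B,s \right)} = -4 + \left(s B - B\right) = -4 + \left(B s - B\right) = -4 + \left(- B + B s\right) = -4 - B + B s$)
$q{\left(-3,10 \right)} + h{\left(-5 \right)} 30 = \left(-4 - -3 - 30\right) - 150 = \left(-4 + 3 - 30\right) - 150 = -31 - 150 = -181$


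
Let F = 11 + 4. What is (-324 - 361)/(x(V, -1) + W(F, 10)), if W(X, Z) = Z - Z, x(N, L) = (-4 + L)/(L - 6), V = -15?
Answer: -959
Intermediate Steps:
F = 15
x(N, L) = (-4 + L)/(-6 + L)
W(X, Z) = 0
(-324 - 361)/(x(V, -1) + W(F, 10)) = (-324 - 361)/((-4 - 1)/(-6 - 1) + 0) = -685/(-5/(-7) + 0) = -685/(-⅐*(-5) + 0) = -685/(5/7 + 0) = -685/5/7 = -685*7/5 = -959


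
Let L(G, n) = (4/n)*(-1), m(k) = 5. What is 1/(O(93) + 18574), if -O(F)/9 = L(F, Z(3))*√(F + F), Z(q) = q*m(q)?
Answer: 232175/4312405058 - 15*√186/2156202529 ≈ 5.3744e-5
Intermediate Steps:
Z(q) = 5*q (Z(q) = q*5 = 5*q)
L(G, n) = -4/n
O(F) = 12*√2*√F/5 (O(F) = -9*(-4/(5*3))*√(F + F) = -9*(-4/15)*√(2*F) = -9*(-4*1/15)*√2*√F = -(-12)*√2*√F/5 = 12*√2*√F/5)
1/(O(93) + 18574) = 1/(12*√2*√93/5 + 18574) = 1/(12*√186/5 + 18574) = 1/(18574 + 12*√186/5)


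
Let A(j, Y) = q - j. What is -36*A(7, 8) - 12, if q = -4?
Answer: 384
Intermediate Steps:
A(j, Y) = -4 - j
-36*A(7, 8) - 12 = -36*(-4 - 1*7) - 12 = -36*(-4 - 7) - 12 = -36*(-11) - 12 = 396 - 12 = 384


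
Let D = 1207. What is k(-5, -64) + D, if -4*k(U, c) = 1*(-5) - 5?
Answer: 2419/2 ≈ 1209.5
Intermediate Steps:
k(U, c) = 5/2 (k(U, c) = -(1*(-5) - 5)/4 = -(-5 - 5)/4 = -1/4*(-10) = 5/2)
k(-5, -64) + D = 5/2 + 1207 = 2419/2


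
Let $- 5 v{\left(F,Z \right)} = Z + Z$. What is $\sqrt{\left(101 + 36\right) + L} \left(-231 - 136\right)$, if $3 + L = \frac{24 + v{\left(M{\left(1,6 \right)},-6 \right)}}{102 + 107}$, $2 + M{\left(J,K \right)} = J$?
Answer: $- \frac{367 \sqrt{1210490}}{95} \approx -4250.3$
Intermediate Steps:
$M{\left(J,K \right)} = -2 + J$
$v{\left(F,Z \right)} = - \frac{2 Z}{5}$ ($v{\left(F,Z \right)} = - \frac{Z + Z}{5} = - \frac{2 Z}{5}$)
$L = - \frac{273}{95}$ ($L = -3 + \frac{24 - - \frac{12}{5}}{102 + 107} = -3 + \frac{24 + \frac{12}{5}}{209} = -3 + \frac{132}{5} \cdot \frac{1}{209} = -3 + \frac{12}{95} = - \frac{273}{95} \approx -2.8737$)
$\sqrt{\left(101 + 36\right) + L} \left(-231 - 136\right) = \sqrt{\left(101 + 36\right) - \frac{273}{95}} \left(-231 - 136\right) = \sqrt{137 - \frac{273}{95}} \left(-367\right) = \sqrt{\frac{12742}{95}} \left(-367\right) = \frac{\sqrt{1210490}}{95} \left(-367\right) = - \frac{367 \sqrt{1210490}}{95}$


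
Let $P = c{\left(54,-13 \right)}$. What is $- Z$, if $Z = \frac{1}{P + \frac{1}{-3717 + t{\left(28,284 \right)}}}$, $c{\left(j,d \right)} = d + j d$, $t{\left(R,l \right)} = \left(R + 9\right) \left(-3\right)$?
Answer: $\frac{3828}{2737021} \approx 0.0013986$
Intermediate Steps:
$t{\left(R,l \right)} = -27 - 3 R$ ($t{\left(R,l \right)} = \left(9 + R\right) \left(-3\right) = -27 - 3 R$)
$c{\left(j,d \right)} = d + d j$
$P = -715$ ($P = - 13 \left(1 + 54\right) = \left(-13\right) 55 = -715$)
$Z = - \frac{3828}{2737021}$ ($Z = \frac{1}{-715 + \frac{1}{-3717 - 111}} = \frac{1}{-715 + \frac{1}{-3828}} = \frac{1}{-715 - \frac{1}{3828}} = \frac{1}{- \frac{2737021}{3828}} = - \frac{3828}{2737021} \approx -0.0013986$)
$- Z = \left(-1\right) \left(- \frac{3828}{2737021}\right) = \frac{3828}{2737021}$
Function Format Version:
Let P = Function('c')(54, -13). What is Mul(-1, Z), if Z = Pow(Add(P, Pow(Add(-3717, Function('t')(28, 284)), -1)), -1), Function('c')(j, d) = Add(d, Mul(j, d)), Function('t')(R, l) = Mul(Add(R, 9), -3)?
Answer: Rational(3828, 2737021) ≈ 0.0013986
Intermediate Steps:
Function('t')(R, l) = Add(-27, Mul(-3, R)) (Function('t')(R, l) = Mul(Add(9, R), -3) = Add(-27, Mul(-3, R)))
Function('c')(j, d) = Add(d, Mul(d, j))
P = -715 (P = Mul(-13, Add(1, 54)) = Mul(-13, 55) = -715)
Z = Rational(-3828, 2737021) (Z = Pow(Add(-715, Pow(Add(-3717, Add(-27, Mul(-3, 28))), -1)), -1) = Pow(Add(-715, Pow(Add(-3717, Add(-27, -84)), -1)), -1) = Pow(Add(-715, Pow(Add(-3717, -111), -1)), -1) = Pow(Add(-715, Pow(-3828, -1)), -1) = Pow(Add(-715, Rational(-1, 3828)), -1) = Pow(Rational(-2737021, 3828), -1) = Rational(-3828, 2737021) ≈ -0.0013986)
Mul(-1, Z) = Mul(-1, Rational(-3828, 2737021)) = Rational(3828, 2737021)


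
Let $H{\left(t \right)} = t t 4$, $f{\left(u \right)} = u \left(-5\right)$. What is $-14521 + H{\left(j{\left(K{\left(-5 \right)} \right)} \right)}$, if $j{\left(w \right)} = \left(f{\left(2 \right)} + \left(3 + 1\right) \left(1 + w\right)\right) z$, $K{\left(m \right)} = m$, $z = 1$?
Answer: $-11817$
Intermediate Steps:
$f{\left(u \right)} = - 5 u$
$j{\left(w \right)} = -6 + 4 w$ ($j{\left(w \right)} = \left(\left(-5\right) 2 + \left(3 + 1\right) \left(1 + w\right)\right) 1 = \left(-10 + 4 \left(1 + w\right)\right) 1 = \left(-10 + \left(4 + 4 w\right)\right) 1 = \left(-6 + 4 w\right) 1 = -6 + 4 w$)
$H{\left(t \right)} = 4 t^{2}$ ($H{\left(t \right)} = t^{2} \cdot 4 = 4 t^{2}$)
$-14521 + H{\left(j{\left(K{\left(-5 \right)} \right)} \right)} = -14521 + 4 \left(-6 + 4 \left(-5\right)\right)^{2} = -14521 + 4 \left(-6 - 20\right)^{2} = -14521 + 4 \left(-26\right)^{2} = -14521 + 4 \cdot 676 = -14521 + 2704 = -11817$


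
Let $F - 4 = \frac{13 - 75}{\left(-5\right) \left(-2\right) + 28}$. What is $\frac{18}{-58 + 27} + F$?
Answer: $\frac{1053}{589} \approx 1.7878$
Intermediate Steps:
$F = \frac{45}{19}$ ($F = 4 + \frac{13 - 75}{\left(-5\right) \left(-2\right) + 28} = 4 - \frac{62}{10 + 28} = 4 - \frac{62}{38} = 4 - \frac{31}{19} = \frac{45}{19} \approx 2.3684$)
$\frac{18}{-58 + 27} + F = \frac{18}{-58 + 27} + \frac{45}{19} = \frac{18}{-31} + \frac{45}{19} = 18 \left(- \frac{1}{31}\right) + \frac{45}{19} = - \frac{18}{31} + \frac{45}{19} = \frac{1053}{589}$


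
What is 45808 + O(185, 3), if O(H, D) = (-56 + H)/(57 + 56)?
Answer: 5176433/113 ≈ 45809.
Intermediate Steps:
O(H, D) = -56/113 + H/113 (O(H, D) = (-56 + H)/113 = (-56 + H)*(1/113) = -56/113 + H/113)
45808 + O(185, 3) = 45808 + (-56/113 + (1/113)*185) = 45808 + (-56/113 + 185/113) = 45808 + 129/113 = 5176433/113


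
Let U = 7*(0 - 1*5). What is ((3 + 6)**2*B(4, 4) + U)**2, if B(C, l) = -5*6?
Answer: 6076225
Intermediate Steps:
B(C, l) = -30
U = -35 (U = 7*(0 - 5) = 7*(-5) = -35)
((3 + 6)**2*B(4, 4) + U)**2 = ((3 + 6)**2*(-30) - 35)**2 = (9**2*(-30) - 35)**2 = (81*(-30) - 35)**2 = (-2430 - 35)**2 = (-2465)**2 = 6076225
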